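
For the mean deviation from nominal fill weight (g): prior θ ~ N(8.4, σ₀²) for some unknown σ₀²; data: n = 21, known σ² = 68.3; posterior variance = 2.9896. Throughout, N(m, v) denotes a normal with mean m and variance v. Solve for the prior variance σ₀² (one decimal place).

σ₀² = 37.0

Posterior precision equals prior precision plus data precision: 1/σ_n² = 1/σ₀² + n/σ².
So 1/σ₀² = 1/2.9896 − 21/68.3 = 0.334493 − 0.307467 = 0.027026.
Hence σ₀² = 1/0.027026 ≈ 37.0.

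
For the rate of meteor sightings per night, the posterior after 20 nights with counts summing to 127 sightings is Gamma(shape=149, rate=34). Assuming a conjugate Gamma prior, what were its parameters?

Gamma–Poisson conjugacy: posterior shape = α + Σxᵢ, posterior rate = β + n.
So α = 149 − 127 = 22 and β = 34 − 20 = 14.

Gamma(shape=22, rate=14)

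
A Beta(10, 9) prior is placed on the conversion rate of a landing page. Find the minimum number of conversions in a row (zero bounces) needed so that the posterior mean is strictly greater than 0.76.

After k conversions and 0 bounces the posterior is Beta(10+k, 9), with mean (10+k)/(10+9+k).
Set (10+k)/(19+k) > 0.76 and solve: k > (0.76·19 − 10)/(1 − 0.76) = 18.500.
The smallest integer exceeding 18.500 is 19.

k = 19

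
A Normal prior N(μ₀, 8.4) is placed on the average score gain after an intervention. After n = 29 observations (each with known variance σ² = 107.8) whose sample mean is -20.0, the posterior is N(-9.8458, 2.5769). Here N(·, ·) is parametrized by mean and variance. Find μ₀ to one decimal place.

μ₀ = 13.1

With known observation variance, the Normal–Normal posterior has precision τ_n = τ₀ + n/σ² and mean μ_n = (τ₀μ₀ + (n/σ²)x̄)/τ_n.
Here τ₀ = 1/8.4 = 0.119048 and τ_data = 29/107.8 = 0.269017, so τ_n = 0.388065.
Rearranging for μ₀: μ₀ = (μ_n·τ_n − τ_data·x̄)/τ₀ = (-9.8458·0.388065 − 0.269017·-20.0) / 0.119048 = 1.559530/0.119048 ≈ 13.1.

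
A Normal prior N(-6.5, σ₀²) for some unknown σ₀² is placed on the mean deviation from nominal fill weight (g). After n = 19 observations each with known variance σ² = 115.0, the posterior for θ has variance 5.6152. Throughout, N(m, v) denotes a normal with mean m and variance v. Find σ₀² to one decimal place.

Posterior precision equals prior precision plus data precision: 1/σ_n² = 1/σ₀² + n/σ².
So 1/σ₀² = 1/5.6152 − 19/115.0 = 0.178088 − 0.165217 = 0.012871.
Hence σ₀² = 1/0.012871 ≈ 77.7.

σ₀² = 77.7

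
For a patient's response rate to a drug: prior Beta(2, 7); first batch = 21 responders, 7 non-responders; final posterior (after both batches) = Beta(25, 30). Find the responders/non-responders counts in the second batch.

2 responders and 16 non-responders

Because Beta–binomial updating is additive in the counts, the combined data contributed (α_post−α_prior, β_post−β_prior) successes and failures.
Total across both batches: 25−2=23 responders, 30−7=23 non-responders.
Subtract the first batch: 23−21=2 responders and 23−7=16 non-responders.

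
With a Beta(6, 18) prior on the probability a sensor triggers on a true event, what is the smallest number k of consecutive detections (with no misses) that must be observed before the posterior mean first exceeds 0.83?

k = 82

After k detections and 0 misses the posterior is Beta(6+k, 18), with mean (6+k)/(6+18+k).
Set (6+k)/(24+k) > 0.83 and solve: k > (0.83·24 − 6)/(1 − 0.83) = 81.882.
The smallest integer exceeding 81.882 is 82.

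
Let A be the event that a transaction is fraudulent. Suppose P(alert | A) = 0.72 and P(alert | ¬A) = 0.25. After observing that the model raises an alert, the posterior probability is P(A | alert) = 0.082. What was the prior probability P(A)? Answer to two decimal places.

Bayes' rule in odds form gives O(A|E) = O(A)·[P(E|A)/P(E|¬A)], hence O(A) = O(A|E)/LR.
Posterior odds = 0.082/(1−0.082) = 0.0893. LR = 0.72/0.25 = 2.8800.
Prior odds = 0.0893/2.8800 = 0.0310, so P(A) = 0.0310/(1+0.0310) ≈ 0.03.

P(A) = 0.03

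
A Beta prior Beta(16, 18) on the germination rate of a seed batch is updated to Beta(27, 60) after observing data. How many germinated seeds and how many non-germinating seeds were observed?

Under Beta–binomial conjugacy the posterior parameters are (α+s, β+f).
Match parameters: s=27−16=11, f=60−18=42.

11 germinated seeds and 42 non-germinating seeds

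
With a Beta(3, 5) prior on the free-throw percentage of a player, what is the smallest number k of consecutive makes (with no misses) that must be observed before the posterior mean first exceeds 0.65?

After k makes and 0 misses the posterior is Beta(3+k, 5), with mean (3+k)/(3+5+k).
Set (3+k)/(8+k) > 0.65 and solve: k > (0.65·8 − 3)/(1 − 0.65) = 6.286.
The smallest integer exceeding 6.286 is 7, and checking k=7: (10)/(15) = 0.6667 > 0.65.

k = 7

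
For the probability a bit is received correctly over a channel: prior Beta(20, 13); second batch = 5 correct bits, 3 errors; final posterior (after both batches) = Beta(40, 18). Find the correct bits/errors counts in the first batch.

Sequential conjugate updates are equivalent to a single update on the pooled data, so total successes = posterior α − prior α and total failures = posterior β − prior β.
Total across both batches: 40−20=20 correct bits, 18−13=5 errors.
Subtract the second batch: 20−5=15 correct bits and 5−3=2 errors.

15 correct bits and 2 errors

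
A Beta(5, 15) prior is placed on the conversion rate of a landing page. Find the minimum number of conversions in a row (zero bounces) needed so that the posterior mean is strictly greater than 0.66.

k = 25

After k conversions and 0 bounces the posterior is Beta(5+k, 15), with mean (5+k)/(5+15+k).
Set (5+k)/(20+k) > 0.66 and solve: k > (0.66·20 − 5)/(1 − 0.66) = 24.118.
The smallest integer exceeding 24.118 is 25, and checking k=25: (30)/(45) = 0.6667 > 0.66.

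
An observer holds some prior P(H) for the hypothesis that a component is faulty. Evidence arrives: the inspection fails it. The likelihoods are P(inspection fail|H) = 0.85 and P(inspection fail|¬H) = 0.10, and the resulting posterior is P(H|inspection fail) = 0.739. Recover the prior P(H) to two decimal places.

P(H) = 0.25

Bayes' rule in odds form gives O(H|E) = O(H)·[P(E|H)/P(E|¬H)], hence O(H) = O(H|E)/LR.
Posterior odds = 0.739/(1−0.739) = 2.8314. LR = 0.85/0.10 = 8.5000.
Prior odds = 2.8314/8.5000 = 0.3331, so P(H) = 0.3331/(1+0.3331) ≈ 0.25.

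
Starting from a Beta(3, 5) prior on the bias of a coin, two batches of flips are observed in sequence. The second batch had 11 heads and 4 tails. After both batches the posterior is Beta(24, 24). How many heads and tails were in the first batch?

Sequential conjugate updates are equivalent to a single update on the pooled data, so total successes = posterior α − prior α and total failures = posterior β − prior β.
Total across both batches: 24−3=21 heads, 24−5=19 tails.
Subtract the second batch: 21−11=10 heads and 19−4=15 tails.

10 heads and 15 tails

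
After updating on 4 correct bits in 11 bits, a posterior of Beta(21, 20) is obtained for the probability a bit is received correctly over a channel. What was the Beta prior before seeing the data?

Under Beta–binomial conjugacy the posterior parameters are (a+s, b+f).
So a = 21 − 4 = 17 and b = 20 − 7 = 13.

Beta(17, 13)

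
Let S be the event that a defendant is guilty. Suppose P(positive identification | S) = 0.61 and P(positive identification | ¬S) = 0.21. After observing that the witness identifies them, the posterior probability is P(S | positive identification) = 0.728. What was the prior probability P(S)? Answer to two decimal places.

In odds form, posterior odds = prior odds × likelihood ratio, so prior odds = posterior odds ÷ LR.
Posterior odds = 0.728/(1−0.728) = 2.6765. LR = 0.61/0.21 = 2.9048.
Prior odds = 2.6765/2.9048 = 0.9214, so P(S) = 0.9214/(1+0.9214) ≈ 0.48.

P(S) = 0.48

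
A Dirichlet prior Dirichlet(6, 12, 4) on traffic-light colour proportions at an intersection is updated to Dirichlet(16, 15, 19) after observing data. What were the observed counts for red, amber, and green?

For a Dirichlet(α) prior with multinomial counts c, the posterior is Dirichlet(α + c) componentwise.
Counts are posterior − prior componentwise: 16−6=10, 15−12=3, 19−4=15.

counts (10, 3, 15)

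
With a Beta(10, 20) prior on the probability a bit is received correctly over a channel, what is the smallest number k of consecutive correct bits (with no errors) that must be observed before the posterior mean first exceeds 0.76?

k = 54

After k correct bits and 0 errors the posterior is Beta(10+k, 20), with mean (10+k)/(10+20+k).
Set (10+k)/(30+k) > 0.76 and solve: k > (0.76·30 − 10)/(1 − 0.76) = 53.333.
The smallest integer exceeding 53.333 is 54, and checking k=54: (64)/(84) = 0.7619 > 0.76.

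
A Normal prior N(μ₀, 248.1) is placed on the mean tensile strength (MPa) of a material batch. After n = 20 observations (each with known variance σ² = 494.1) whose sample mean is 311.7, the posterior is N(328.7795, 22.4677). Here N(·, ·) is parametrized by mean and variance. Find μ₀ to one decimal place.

With known observation variance, the Normal–Normal posterior has precision τ_n = τ₀ + n/σ² and mean μ_n = (τ₀μ₀ + (n/σ²)x̄)/τ_n.
Here τ₀ = 1/248.1 = 0.004031 and τ_data = 20/494.1 = 0.040478, so τ_n = 0.044509.
Rearranging for μ₀: μ₀ = (μ_n·τ_n − τ_data·x̄)/τ₀ = (328.7795·0.044509 − 0.040478·311.7) / 0.004031 = 2.016654/0.004031 ≈ 500.3.

μ₀ = 500.3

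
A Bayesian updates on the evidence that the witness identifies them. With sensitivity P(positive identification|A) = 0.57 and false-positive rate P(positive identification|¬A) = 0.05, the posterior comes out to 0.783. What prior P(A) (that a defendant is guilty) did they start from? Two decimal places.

P(A) = 0.24

Bayes' rule in odds form gives O(A|E) = O(A)·[P(E|A)/P(E|¬A)], hence O(A) = O(A|E)/LR.
Posterior odds = 0.783/(1−0.783) = 3.6083. LR = 0.57/0.05 = 11.4000.
Prior odds = 3.6083/11.4000 = 0.3165, so P(A) = 0.3165/(1+0.3165) ≈ 0.24.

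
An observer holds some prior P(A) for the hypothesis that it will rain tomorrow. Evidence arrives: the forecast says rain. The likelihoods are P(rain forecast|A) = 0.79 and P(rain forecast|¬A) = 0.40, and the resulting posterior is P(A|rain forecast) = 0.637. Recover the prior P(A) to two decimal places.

P(A) = 0.47

In odds form, posterior odds = prior odds × likelihood ratio, so prior odds = posterior odds ÷ LR.
Posterior odds = 0.637/(1−0.637) = 1.7548. LR = 0.79/0.40 = 1.9750.
Prior odds = 1.7548/1.9750 = 0.8885, so P(A) = 0.8885/(1+0.8885) ≈ 0.47.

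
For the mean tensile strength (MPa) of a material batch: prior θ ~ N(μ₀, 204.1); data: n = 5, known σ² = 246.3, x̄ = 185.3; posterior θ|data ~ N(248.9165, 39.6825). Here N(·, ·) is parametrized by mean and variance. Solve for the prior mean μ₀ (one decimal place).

μ₀ = 512.5

With known observation variance, the Normal–Normal posterior has precision τ_n = τ₀ + n/σ² and mean μ_n = (τ₀μ₀ + (n/σ²)x̄)/τ_n.
Here τ₀ = 1/204.1 = 0.004900 and τ_data = 5/246.3 = 0.020300, so τ_n = 0.025200.
Rearranging for μ₀: μ₀ = (μ_n·τ_n − τ_data·x̄)/τ₀ = (248.9165·0.025200 − 0.020300·185.3) / 0.004900 = 2.511106/0.004900 ≈ 512.5.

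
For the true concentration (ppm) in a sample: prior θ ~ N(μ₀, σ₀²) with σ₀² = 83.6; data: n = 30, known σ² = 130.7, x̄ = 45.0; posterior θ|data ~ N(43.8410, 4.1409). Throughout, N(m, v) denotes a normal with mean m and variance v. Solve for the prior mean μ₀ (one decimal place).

With known observation variance, the Normal–Normal posterior has precision τ_n = τ₀ + n/σ² and mean μ_n = (τ₀μ₀ + (n/σ²)x̄)/τ_n.
Here τ₀ = 1/83.6 = 0.011962 and τ_data = 30/130.7 = 0.229533, so τ_n = 0.241495.
Rearranging for μ₀: μ₀ = (μ_n·τ_n − τ_data·x̄)/τ₀ = (43.8410·0.241495 − 0.229533·45.0) / 0.011962 = 0.258397/0.011962 ≈ 21.6.

μ₀ = 21.6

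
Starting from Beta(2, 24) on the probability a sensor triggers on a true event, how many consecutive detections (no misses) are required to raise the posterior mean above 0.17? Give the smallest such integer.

After k detections and 0 misses the posterior is Beta(2+k, 24), with mean (2+k)/(2+24+k).
Set (2+k)/(26+k) > 0.17 and solve: k > (0.17·26 − 2)/(1 − 0.17) = 2.916.
The smallest integer exceeding 2.916 is 3, and checking k=3: (5)/(29) = 0.1724 > 0.17.

k = 3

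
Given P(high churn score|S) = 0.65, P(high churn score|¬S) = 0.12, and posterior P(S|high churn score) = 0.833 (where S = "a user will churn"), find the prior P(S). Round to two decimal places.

In odds form, posterior odds = prior odds × likelihood ratio, so prior odds = posterior odds ÷ LR.
Posterior odds = 0.833/(1−0.833) = 4.9880. LR = 0.65/0.12 = 5.4167.
Prior odds = 4.9880/5.4167 = 0.9209, so P(S) = 0.9209/(1+0.9209) ≈ 0.48.

P(S) = 0.48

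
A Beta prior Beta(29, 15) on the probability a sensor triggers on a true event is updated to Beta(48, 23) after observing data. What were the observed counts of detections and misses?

19 detections and 8 misses

Under Beta–binomial conjugacy the posterior parameters are (a+s, b+f).
Match parameters: s=48−29=19, f=23−15=8.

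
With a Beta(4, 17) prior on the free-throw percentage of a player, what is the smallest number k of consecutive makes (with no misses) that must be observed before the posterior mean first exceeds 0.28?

k = 3

After k makes and 0 misses the posterior is Beta(4+k, 17), with mean (4+k)/(4+17+k).
Set (4+k)/(21+k) > 0.28 and solve: k > (0.28·21 − 4)/(1 − 0.28) = 2.611.
The smallest integer exceeding 2.611 is 3.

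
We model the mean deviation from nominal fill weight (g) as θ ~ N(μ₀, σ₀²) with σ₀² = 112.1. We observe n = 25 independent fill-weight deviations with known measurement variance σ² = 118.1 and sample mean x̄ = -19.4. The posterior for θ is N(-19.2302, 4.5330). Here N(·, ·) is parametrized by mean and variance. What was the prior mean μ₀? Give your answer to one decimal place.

The posterior mean is a precision-weighted average: μ_n = (τ₀μ₀ + τ_data·x̄)/(τ₀+τ_data), with τ₀=1/σ₀² and τ_data=n/σ².
Here τ₀ = 1/112.1 = 0.008921 and τ_data = 25/118.1 = 0.211685, so τ_n = 0.220606.
Rearranging for μ₀: μ₀ = (μ_n·τ_n − τ_data·x̄)/τ₀ = (-19.2302·0.220606 − 0.211685·-19.4) / 0.008921 = -0.135609/0.008921 ≈ -15.2.

μ₀ = -15.2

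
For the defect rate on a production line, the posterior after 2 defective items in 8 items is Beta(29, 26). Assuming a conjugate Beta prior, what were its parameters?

Under Beta–binomial conjugacy the posterior parameters are (a+s, b+f).
Subtract the data counts: 29−2=27, 26−6=20.

Beta(27, 20)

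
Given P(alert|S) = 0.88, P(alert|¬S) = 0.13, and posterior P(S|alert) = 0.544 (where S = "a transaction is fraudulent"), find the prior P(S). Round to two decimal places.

In odds form, posterior odds = prior odds × likelihood ratio, so prior odds = posterior odds ÷ LR.
Posterior odds = 0.544/(1−0.544) = 1.1930. LR = 0.88/0.13 = 6.7692.
Prior odds = 1.1930/6.7692 = 0.1762, so P(S) = 0.1762/(1+0.1762) ≈ 0.15.

P(S) = 0.15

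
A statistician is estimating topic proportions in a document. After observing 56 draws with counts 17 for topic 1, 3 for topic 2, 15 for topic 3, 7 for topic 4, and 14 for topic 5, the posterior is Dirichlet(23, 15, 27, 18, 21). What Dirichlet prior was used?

For a Dirichlet(α) prior with multinomial counts c, the posterior is Dirichlet(α + c) componentwise.
Subtract each count from the matching posterior parameter: 23−17=6, 15−3=12, 27−15=12, 18−7=11, 21−14=7.

Dirichlet(6, 12, 12, 11, 7)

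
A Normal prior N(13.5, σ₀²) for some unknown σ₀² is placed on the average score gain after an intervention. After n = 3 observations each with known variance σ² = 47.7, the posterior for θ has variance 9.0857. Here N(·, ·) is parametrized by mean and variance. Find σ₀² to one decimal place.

For the Normal–Normal model with known σ², precisions add: τ_n = τ₀ + n/σ².
So 1/σ₀² = 1/9.0857 − 3/47.7 = 0.110063 − 0.062893 = 0.047170.
Hence σ₀² = 1/0.047170 ≈ 21.2.

σ₀² = 21.2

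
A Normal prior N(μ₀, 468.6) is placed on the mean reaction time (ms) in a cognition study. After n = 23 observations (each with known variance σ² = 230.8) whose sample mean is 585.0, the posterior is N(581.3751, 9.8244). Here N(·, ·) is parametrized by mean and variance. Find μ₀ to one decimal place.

With known observation variance, the Normal–Normal posterior has precision τ_n = τ₀ + n/σ² and mean μ_n = (τ₀μ₀ + (n/σ²)x̄)/τ_n.
Here τ₀ = 1/468.6 = 0.002134 and τ_data = 23/230.8 = 0.099653, so τ_n = 0.101787.
Rearranging for μ₀: μ₀ = (μ_n·τ_n − τ_data·x̄)/τ₀ = (581.3751·0.101787 − 0.099653·585.0) / 0.002134 = 0.879422/0.002134 ≈ 412.1.

μ₀ = 412.1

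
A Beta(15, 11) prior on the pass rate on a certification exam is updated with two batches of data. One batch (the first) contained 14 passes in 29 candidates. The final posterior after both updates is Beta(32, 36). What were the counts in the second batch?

3 passes and 10 failures

Sequential conjugate updates are equivalent to a single update on the pooled data, so total successes = posterior α − prior α and total failures = posterior β − prior β.
Total across both batches: 32−15=17 passes, 36−11=25 failures.
Subtract the first batch: 17−14=3 passes and 25−15=10 failures.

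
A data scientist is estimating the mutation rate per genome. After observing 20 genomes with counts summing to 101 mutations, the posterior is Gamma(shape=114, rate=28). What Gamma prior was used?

Gamma(shape=13, rate=8)

A Gamma(α, β) prior (rate parametrization) on a Poisson rate with n observations summing to S gives posterior Gamma(α+S, β+n).
So α = 114 − 101 = 13 and β = 28 − 20 = 8.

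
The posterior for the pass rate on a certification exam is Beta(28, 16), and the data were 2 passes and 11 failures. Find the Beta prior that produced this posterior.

Beta is conjugate to the binomial likelihood: posterior = Beta(α+s, β+f).
So α = 28 − 2 = 26 and β = 16 − 11 = 5.

Beta(26, 5)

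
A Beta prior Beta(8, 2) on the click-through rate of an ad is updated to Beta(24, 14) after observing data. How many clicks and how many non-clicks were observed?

16 clicks and 12 non-clicks

A Beta(a, b) prior with s successes and f failures in binomial data gives a Beta(a+s, b+f) posterior.
So s = 24 − 8 = 16 and f = 14 − 2 = 12.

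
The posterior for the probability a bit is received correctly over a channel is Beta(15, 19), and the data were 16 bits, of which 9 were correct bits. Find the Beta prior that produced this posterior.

Beta(6, 12)

A Beta(a, b) prior with s successes and f failures in binomial data gives a Beta(a+s, b+f) posterior.
Subtract the data counts: 15−9=6, 19−7=12.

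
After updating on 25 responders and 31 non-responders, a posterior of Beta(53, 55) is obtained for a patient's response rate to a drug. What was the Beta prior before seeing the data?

Beta(28, 24)

Beta is conjugate to the binomial likelihood: posterior = Beta(a+s, b+f).
Subtract the data counts: 53−25=28, 55−31=24.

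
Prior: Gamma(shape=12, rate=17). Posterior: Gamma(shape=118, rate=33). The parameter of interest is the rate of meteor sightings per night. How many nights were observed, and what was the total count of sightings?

Gamma–Poisson conjugacy: posterior shape = α + Σxᵢ, posterior rate = β + n.
Matching: Σxᵢ = 118 − 12 = 106 and n = 33 − 17 = 16.

n = 16 nights with total 106 sightings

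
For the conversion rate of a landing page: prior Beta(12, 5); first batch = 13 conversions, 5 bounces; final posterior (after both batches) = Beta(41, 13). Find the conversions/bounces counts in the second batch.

16 conversions and 3 bounces

Sequential conjugate updates are equivalent to a single update on the pooled data, so total successes = posterior α − prior α and total failures = posterior β − prior β.
Total across both batches: 41−12=29 conversions, 13−5=8 bounces.
Subtract the first batch: 29−13=16 conversions and 8−5=3 bounces.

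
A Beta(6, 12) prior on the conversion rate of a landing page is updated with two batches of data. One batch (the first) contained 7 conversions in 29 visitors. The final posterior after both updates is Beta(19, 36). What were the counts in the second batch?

6 conversions and 2 bounces

Because Beta–binomial updating is additive in the counts, the combined data contributed (α_post−α_prior, β_post−β_prior) successes and failures.
Total across both batches: 19−6=13 conversions, 36−12=24 bounces.
Subtract the first batch: 13−7=6 conversions and 24−22=2 bounces.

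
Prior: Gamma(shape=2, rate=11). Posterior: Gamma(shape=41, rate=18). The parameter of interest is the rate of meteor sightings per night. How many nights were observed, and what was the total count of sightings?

Gamma–Poisson conjugacy: posterior shape = α + Σxᵢ, posterior rate = β + n.
Matching: Σxᵢ = 41 − 2 = 39 and n = 18 − 11 = 7.

n = 7 nights with total 39 sightings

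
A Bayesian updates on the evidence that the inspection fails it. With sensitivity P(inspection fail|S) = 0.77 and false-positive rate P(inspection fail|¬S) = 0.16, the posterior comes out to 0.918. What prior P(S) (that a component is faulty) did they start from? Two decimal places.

Bayes' rule in odds form gives O(S|E) = O(S)·[P(E|S)/P(E|¬S)], hence O(S) = O(S|E)/LR.
Posterior odds = 0.918/(1−0.918) = 11.1951. LR = 0.77/0.16 = 4.8125.
Prior odds = 11.1951/4.8125 = 2.3263, so P(S) = 2.3263/(1+2.3263) ≈ 0.70.

P(S) = 0.70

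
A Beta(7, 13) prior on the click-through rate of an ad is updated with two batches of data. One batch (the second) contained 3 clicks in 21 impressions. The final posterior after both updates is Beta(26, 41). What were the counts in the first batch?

Because Beta–binomial updating is additive in the counts, the combined data contributed (α_post−α_prior, β_post−β_prior) successes and failures.
Total across both batches: 26−7=19 clicks, 41−13=28 non-clicks.
Subtract the second batch: 19−3=16 clicks and 28−18=10 non-clicks.

16 clicks and 10 non-clicks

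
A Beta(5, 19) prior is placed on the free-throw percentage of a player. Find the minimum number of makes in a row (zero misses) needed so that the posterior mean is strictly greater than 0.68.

k = 36

After k makes and 0 misses the posterior is Beta(5+k, 19), with mean (5+k)/(5+19+k).
Set (5+k)/(24+k) > 0.68 and solve: k > (0.68·24 − 5)/(1 − 0.68) = 35.375.
The smallest integer exceeding 35.375 is 36, and checking k=36: (41)/(60) = 0.6833 > 0.68.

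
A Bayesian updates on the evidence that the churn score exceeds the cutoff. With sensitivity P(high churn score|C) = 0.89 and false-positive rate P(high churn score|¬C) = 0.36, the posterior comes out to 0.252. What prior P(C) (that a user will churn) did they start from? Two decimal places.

P(C) = 0.12

Bayes' rule in odds form gives O(C|E) = O(C)·[P(E|C)/P(E|¬C)], hence O(C) = O(C|E)/LR.
Posterior odds = 0.252/(1−0.252) = 0.3369. LR = 0.89/0.36 = 2.4722.
Prior odds = 0.3369/2.4722 = 0.1363, so P(C) = 0.1363/(1+0.1363) ≈ 0.12.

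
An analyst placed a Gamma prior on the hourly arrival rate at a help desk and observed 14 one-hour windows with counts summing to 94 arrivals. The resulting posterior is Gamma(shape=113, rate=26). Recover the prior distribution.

Gamma(shape=19, rate=12)

Gamma–Poisson conjugacy: posterior shape = α + Σxᵢ, posterior rate = β + n.
So α = 113 − 94 = 19 and β = 26 − 14 = 12.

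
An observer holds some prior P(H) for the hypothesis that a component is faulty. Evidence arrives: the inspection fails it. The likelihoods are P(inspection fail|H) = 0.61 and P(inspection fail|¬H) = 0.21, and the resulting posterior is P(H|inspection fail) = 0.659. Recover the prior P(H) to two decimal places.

P(H) = 0.40

In odds form, posterior odds = prior odds × likelihood ratio, so prior odds = posterior odds ÷ LR.
Posterior odds = 0.659/(1−0.659) = 1.9326. LR = 0.61/0.21 = 2.9048.
Prior odds = 1.9326/2.9048 = 0.6653, so P(H) = 0.6653/(1+0.6653) ≈ 0.40.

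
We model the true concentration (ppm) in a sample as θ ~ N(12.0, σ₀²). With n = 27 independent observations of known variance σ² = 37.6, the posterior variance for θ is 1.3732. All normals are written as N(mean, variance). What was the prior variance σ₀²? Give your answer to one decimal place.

For the Normal–Normal model with known σ², precisions add: τ_n = τ₀ + n/σ².
So 1/σ₀² = 1/1.3732 − 27/37.6 = 0.728226 − 0.718085 = 0.010141.
Hence σ₀² = 1/0.010141 ≈ 98.6.

σ₀² = 98.6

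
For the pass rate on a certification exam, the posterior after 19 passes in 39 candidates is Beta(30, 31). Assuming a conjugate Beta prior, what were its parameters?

Under Beta–binomial conjugacy the posterior parameters are (a+s, b+f).
So a = 30 − 19 = 11 and b = 31 − 20 = 11.

Beta(11, 11)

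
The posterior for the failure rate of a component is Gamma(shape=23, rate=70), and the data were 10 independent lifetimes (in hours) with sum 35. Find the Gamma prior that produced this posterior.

Gamma(shape=13, rate=35)

For an exponential likelihood with a Gamma(α, β) prior on the rate, n observations with total T give posterior Gamma(α+n, β+T).
So α = 23 − 10 = 13 and β = 70 − 35 = 35.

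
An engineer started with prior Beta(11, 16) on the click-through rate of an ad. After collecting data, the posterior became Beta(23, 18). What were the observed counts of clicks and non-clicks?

12 clicks and 2 non-clicks

A Beta(α, β) prior with s successes and f failures in binomial data gives a Beta(α+s, β+f) posterior.
Match parameters: s=23−11=12, f=18−16=2.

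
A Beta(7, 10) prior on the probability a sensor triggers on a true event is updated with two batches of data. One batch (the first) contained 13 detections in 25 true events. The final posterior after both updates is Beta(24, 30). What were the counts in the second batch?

Sequential conjugate updates are equivalent to a single update on the pooled data, so total successes = posterior α − prior α and total failures = posterior β − prior β.
Total across both batches: 24−7=17 detections, 30−10=20 misses.
Subtract the first batch: 17−13=4 detections and 20−12=8 misses.

4 detections and 8 misses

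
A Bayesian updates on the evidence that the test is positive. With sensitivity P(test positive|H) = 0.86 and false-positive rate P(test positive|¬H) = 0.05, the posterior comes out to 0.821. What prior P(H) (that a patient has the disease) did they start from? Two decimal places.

P(H) = 0.21

Bayes' rule in odds form gives O(H|E) = O(H)·[P(E|H)/P(E|¬H)], hence O(H) = O(H|E)/LR.
Posterior odds = 0.821/(1−0.821) = 4.5866. LR = 0.86/0.05 = 17.2000.
Prior odds = 4.5866/17.2000 = 0.2667, so P(H) = 0.2667/(1+0.2667) ≈ 0.21.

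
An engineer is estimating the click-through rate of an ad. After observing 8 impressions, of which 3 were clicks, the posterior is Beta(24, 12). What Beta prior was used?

Beta is conjugate to the binomial likelihood: posterior = Beta(a+s, b+f).
Subtract the data counts: 24−3=21, 12−5=7.

Beta(21, 7)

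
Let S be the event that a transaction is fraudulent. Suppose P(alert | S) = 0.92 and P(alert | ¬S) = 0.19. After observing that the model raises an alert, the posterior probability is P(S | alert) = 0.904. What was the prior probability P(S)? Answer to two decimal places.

P(S) = 0.66

In odds form, posterior odds = prior odds × likelihood ratio, so prior odds = posterior odds ÷ LR.
Posterior odds = 0.904/(1−0.904) = 9.4167. LR = 0.92/0.19 = 4.8421.
Prior odds = 9.4167/4.8421 = 1.9448, so P(S) = 1.9448/(1+1.9448) ≈ 0.66.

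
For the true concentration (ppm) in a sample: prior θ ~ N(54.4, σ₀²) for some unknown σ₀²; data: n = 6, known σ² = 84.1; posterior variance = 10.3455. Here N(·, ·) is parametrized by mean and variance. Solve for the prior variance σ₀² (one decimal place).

σ₀² = 39.5

For the Normal–Normal model with known σ², precisions add: τ_n = τ₀ + n/σ².
So 1/σ₀² = 1/10.3455 − 6/84.1 = 0.096660 − 0.071344 = 0.025316.
Hence σ₀² = 1/0.025316 ≈ 39.5.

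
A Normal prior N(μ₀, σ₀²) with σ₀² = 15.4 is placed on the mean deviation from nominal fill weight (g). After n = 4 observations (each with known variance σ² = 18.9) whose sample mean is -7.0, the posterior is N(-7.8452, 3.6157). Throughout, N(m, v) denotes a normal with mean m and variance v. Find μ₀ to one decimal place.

With known observation variance, the Normal–Normal posterior has precision τ_n = τ₀ + n/σ² and mean μ_n = (τ₀μ₀ + (n/σ²)x̄)/τ_n.
Here τ₀ = 1/15.4 = 0.064935 and τ_data = 4/18.9 = 0.211640, so τ_n = 0.276575.
Rearranging for μ₀: μ₀ = (μ_n·τ_n − τ_data·x̄)/τ₀ = (-7.8452·0.276575 − 0.211640·-7.0) / 0.064935 = -0.688306/0.064935 ≈ -10.6.

μ₀ = -10.6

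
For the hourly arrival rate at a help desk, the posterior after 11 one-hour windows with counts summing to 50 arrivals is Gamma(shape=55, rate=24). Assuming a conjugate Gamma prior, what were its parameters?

Gamma(shape=5, rate=13)

A Gamma(α, β) prior (rate parametrization) on a Poisson rate with n observations summing to S gives posterior Gamma(α+S, β+n).
So α = 55 − 50 = 5 and β = 24 − 11 = 13.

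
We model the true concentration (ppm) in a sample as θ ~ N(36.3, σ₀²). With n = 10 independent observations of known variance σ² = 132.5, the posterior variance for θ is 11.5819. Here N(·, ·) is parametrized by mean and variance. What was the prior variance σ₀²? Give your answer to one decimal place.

σ₀² = 92.0

For the Normal–Normal model with known σ², precisions add: τ_n = τ₀ + n/σ².
So 1/σ₀² = 1/11.5819 − 10/132.5 = 0.086342 − 0.075472 = 0.010870.
Hence σ₀² = 1/0.010870 ≈ 92.0.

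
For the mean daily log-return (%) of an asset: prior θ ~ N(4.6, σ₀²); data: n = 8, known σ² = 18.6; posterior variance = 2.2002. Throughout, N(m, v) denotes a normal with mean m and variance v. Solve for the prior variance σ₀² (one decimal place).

For the Normal–Normal model with known σ², precisions add: τ_n = τ₀ + n/σ².
So 1/σ₀² = 1/2.2002 − 8/18.6 = 0.454504 − 0.430108 = 0.024396.
Hence σ₀² = 1/0.024396 ≈ 41.0.

σ₀² = 41.0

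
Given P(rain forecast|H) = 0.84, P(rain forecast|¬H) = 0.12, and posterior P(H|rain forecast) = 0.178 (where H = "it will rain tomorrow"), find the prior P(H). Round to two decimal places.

P(H) = 0.03

Bayes' rule in odds form gives O(H|E) = O(H)·[P(E|H)/P(E|¬H)], hence O(H) = O(H|E)/LR.
Posterior odds = 0.178/(1−0.178) = 0.2165. LR = 0.84/0.12 = 7.0000.
Prior odds = 0.2165/7.0000 = 0.0309, so P(H) = 0.0309/(1+0.0309) ≈ 0.03.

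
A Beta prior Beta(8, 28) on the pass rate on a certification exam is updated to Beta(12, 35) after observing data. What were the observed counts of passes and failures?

4 passes and 7 failures

A Beta(a, b) prior with s successes and f failures in binomial data gives a Beta(a+s, b+f) posterior.
Match parameters: s=12−8=4, f=35−28=7.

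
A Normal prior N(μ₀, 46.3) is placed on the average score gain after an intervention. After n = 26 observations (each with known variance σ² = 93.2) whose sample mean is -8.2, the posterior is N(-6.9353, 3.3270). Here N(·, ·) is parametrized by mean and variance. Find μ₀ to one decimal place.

With known observation variance, the Normal–Normal posterior has precision τ_n = τ₀ + n/σ² and mean μ_n = (τ₀μ₀ + (n/σ²)x̄)/τ_n.
Here τ₀ = 1/46.3 = 0.021598 and τ_data = 26/93.2 = 0.278970, so τ_n = 0.300568.
Rearranging for μ₀: μ₀ = (μ_n·τ_n − τ_data·x̄)/τ₀ = (-6.9353·0.300568 − 0.278970·-8.2) / 0.021598 = 0.203025/0.021598 ≈ 9.4.

μ₀ = 9.4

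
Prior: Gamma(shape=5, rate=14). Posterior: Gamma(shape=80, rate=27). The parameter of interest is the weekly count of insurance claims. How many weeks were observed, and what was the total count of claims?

A Gamma(α, β) prior (rate parametrization) on a Poisson rate with n observations summing to S gives posterior Gamma(α+S, β+n).
Matching: Σxᵢ = 80 − 5 = 75 and n = 27 − 14 = 13.

n = 13 weeks with total 75 claims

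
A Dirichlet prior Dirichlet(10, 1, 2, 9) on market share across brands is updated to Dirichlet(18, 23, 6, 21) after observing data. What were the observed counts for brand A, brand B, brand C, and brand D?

counts (8, 22, 4, 12)

For a Dirichlet(α) prior with multinomial counts c, the posterior is Dirichlet(α + c) componentwise.
Counts are posterior − prior componentwise: 18−10=8, 23−1=22, 6−2=4, 21−9=12.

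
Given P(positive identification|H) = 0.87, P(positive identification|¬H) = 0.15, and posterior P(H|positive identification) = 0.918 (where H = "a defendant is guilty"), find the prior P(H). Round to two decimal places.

P(H) = 0.66

In odds form, posterior odds = prior odds × likelihood ratio, so prior odds = posterior odds ÷ LR.
Posterior odds = 0.918/(1−0.918) = 11.1951. LR = 0.87/0.15 = 5.8000.
Prior odds = 11.1951/5.8000 = 1.9302, so P(H) = 1.9302/(1+1.9302) ≈ 0.66.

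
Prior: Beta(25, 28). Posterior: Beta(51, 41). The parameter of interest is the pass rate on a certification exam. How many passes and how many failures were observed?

Under Beta–binomial conjugacy the posterior parameters are (α+s, β+f).
So s = 51 − 25 = 26 and f = 41 − 28 = 13.

26 passes and 13 failures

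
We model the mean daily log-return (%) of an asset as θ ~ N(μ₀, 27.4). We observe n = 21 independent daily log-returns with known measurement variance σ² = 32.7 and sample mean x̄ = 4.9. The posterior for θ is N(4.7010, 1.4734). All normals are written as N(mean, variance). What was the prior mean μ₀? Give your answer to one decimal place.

μ₀ = 1.2

The posterior mean is a precision-weighted average: μ_n = (τ₀μ₀ + τ_data·x̄)/(τ₀+τ_data), with τ₀=1/σ₀² and τ_data=n/σ².
Here τ₀ = 1/27.4 = 0.036496 and τ_data = 21/32.7 = 0.642202, so τ_n = 0.678698.
Rearranging for μ₀: μ₀ = (μ_n·τ_n − τ_data·x̄)/τ₀ = (4.7010·0.678698 − 0.642202·4.9) / 0.036496 = 0.043769/0.036496 ≈ 1.2.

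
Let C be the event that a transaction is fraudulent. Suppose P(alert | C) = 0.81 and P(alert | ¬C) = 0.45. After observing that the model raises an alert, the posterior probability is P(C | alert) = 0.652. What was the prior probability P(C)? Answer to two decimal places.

In odds form, posterior odds = prior odds × likelihood ratio, so prior odds = posterior odds ÷ LR.
Posterior odds = 0.652/(1−0.652) = 1.8736. LR = 0.81/0.45 = 1.8000.
Prior odds = 1.8736/1.8000 = 1.0409, so P(C) = 1.0409/(1+1.0409) ≈ 0.51.

P(C) = 0.51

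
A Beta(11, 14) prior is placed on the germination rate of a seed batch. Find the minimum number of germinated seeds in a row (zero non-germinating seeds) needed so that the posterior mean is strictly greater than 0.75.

After k germinated seeds and 0 non-germinating seeds the posterior is Beta(11+k, 14), with mean (11+k)/(11+14+k).
Set (11+k)/(25+k) > 0.75 and solve: k > (0.75·25 − 11)/(1 − 0.75) = 31.000.
The smallest integer exceeding 31.000 is 32.

k = 32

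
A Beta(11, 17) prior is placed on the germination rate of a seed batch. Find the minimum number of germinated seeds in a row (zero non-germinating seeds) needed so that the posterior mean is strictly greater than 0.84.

After k germinated seeds and 0 non-germinating seeds the posterior is Beta(11+k, 17), with mean (11+k)/(11+17+k).
Set (11+k)/(28+k) > 0.84 and solve: k > (0.84·28 − 11)/(1 − 0.84) = 78.250.
The smallest integer exceeding 78.250 is 79.

k = 79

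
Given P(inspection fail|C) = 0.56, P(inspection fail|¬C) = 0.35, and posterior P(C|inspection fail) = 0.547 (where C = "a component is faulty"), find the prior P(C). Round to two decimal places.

In odds form, posterior odds = prior odds × likelihood ratio, so prior odds = posterior odds ÷ LR.
Posterior odds = 0.547/(1−0.547) = 1.2075. LR = 0.56/0.35 = 1.6000.
Prior odds = 1.2075/1.6000 = 0.7547, so P(C) = 0.7547/(1+0.7547) ≈ 0.43.

P(C) = 0.43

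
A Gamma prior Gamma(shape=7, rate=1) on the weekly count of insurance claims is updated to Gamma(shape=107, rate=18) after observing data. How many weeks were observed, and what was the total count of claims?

Gamma–Poisson conjugacy: posterior shape = α + Σxᵢ, posterior rate = β + n.
Matching: Σxᵢ = 107 − 7 = 100 and n = 18 − 1 = 17.

n = 17 weeks with total 100 claims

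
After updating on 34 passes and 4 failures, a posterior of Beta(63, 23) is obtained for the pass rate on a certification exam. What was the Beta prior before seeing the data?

Under Beta–binomial conjugacy the posterior parameters are (α+s, β+f).
Subtract the data counts: 63−34=29, 23−4=19.

Beta(29, 19)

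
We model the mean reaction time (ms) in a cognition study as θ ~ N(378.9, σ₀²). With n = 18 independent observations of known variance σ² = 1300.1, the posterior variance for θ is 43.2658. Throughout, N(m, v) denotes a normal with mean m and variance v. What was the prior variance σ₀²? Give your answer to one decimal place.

σ₀² = 107.9

Posterior precision equals prior precision plus data precision: 1/σ_n² = 1/σ₀² + n/σ².
So 1/σ₀² = 1/43.2658 − 18/1300.1 = 0.023113 − 0.013845 = 0.009268.
Hence σ₀² = 1/0.009268 ≈ 107.9.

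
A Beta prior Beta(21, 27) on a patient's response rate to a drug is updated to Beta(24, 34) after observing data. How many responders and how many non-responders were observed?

A Beta(a, b) prior with s successes and f failures in binomial data gives a Beta(a+s, b+f) posterior.
Match parameters: s=24−21=3, f=34−27=7.

3 responders and 7 non-responders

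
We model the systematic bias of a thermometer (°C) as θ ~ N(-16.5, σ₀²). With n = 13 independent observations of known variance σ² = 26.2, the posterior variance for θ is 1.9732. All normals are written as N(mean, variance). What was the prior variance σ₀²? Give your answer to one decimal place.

σ₀² = 94.3

Posterior precision equals prior precision plus data precision: 1/σ_n² = 1/σ₀² + n/σ².
So 1/σ₀² = 1/1.9732 − 13/26.2 = 0.506791 − 0.496183 = 0.010608.
Hence σ₀² = 1/0.010608 ≈ 94.3.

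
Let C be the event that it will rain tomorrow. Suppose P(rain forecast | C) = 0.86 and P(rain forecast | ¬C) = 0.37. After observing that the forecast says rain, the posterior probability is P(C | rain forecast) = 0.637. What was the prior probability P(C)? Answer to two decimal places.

Bayes' rule in odds form gives O(C|E) = O(C)·[P(E|C)/P(E|¬C)], hence O(C) = O(C|E)/LR.
Posterior odds = 0.637/(1−0.637) = 1.7548. LR = 0.86/0.37 = 2.3243.
Prior odds = 1.7548/2.3243 = 0.7550, so P(C) = 0.7550/(1+0.7550) ≈ 0.43.

P(C) = 0.43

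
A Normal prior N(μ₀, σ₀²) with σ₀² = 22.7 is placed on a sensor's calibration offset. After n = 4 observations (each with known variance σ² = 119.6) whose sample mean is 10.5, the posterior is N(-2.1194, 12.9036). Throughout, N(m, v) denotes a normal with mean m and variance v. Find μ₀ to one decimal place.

With known observation variance, the Normal–Normal posterior has precision τ_n = τ₀ + n/σ² and mean μ_n = (τ₀μ₀ + (n/σ²)x̄)/τ_n.
Here τ₀ = 1/22.7 = 0.044053 and τ_data = 4/119.6 = 0.033445, so τ_n = 0.077498.
Rearranging for μ₀: μ₀ = (μ_n·τ_n − τ_data·x̄)/τ₀ = (-2.1194·0.077498 − 0.033445·10.5) / 0.044053 = -0.515422/0.044053 ≈ -11.7.

μ₀ = -11.7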